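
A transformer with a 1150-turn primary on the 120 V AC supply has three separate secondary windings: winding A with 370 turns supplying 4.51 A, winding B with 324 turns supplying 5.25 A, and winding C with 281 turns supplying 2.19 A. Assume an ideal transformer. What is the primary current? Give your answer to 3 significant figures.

I_p ≈ 3.47 A

V_A = 120 × 370/1150 = 38.609 V; V_B = 120 × 324/1150 = 33.809 V; V_C = 120 × 281/1150 = 29.322 V.
P_out = V_A I_A + V_B I_B + V_C I_C = 38.609×4.51 + 33.809×5.25 + 29.322×2.19 = 174.13 + 177.50 + 64.215 = 415.84 W.
Ideal ⇒ P_in = P_out, so I_p = P_out/V_p = 415.84/120 = 3.47 A.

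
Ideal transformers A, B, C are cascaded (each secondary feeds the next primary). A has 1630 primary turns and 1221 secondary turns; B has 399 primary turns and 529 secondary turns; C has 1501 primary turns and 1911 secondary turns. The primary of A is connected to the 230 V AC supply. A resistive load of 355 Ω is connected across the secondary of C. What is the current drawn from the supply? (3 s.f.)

I_supply ≈ 1.04 A

Secondary of A: V = 230.00 × 1221/1630 = 172.29 V.
Secondary of B: V = 172.29 × 529/399 = 228.42 V.
Secondary of C: V = 228.42 × 1911/1501 = 290.82 V.
I_load = 290.82/355 = 0.81920 A, so P_out = 290.82 × 0.81920 = 238.24 W.
All ideal ⇒ P_in = P_out, so I_supply = 238.24/230 = 1.04 A.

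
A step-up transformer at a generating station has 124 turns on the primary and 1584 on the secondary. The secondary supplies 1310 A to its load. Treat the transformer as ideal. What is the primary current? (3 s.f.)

I_p ≈ 16700 A

For an ideal transformer I_p/I_s = N_s/N_p, so I_p = 1310 × 1584/124 = 16700 A.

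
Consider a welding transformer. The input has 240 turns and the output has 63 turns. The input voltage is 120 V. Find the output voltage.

V_out ≈ 31.5 V

V_out/V_in = N_out/N_in, so V_out = 120 × 63/240 = 31.5 V.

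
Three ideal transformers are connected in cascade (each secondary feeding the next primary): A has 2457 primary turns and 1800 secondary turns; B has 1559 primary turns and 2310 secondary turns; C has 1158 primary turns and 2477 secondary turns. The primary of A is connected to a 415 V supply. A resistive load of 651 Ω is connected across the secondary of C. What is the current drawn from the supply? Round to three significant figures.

After A: V = 415.00 × 1800/2457 = 304.03 V.
After B: V = 304.03 × 2310/1559 = 450.49 V.
After C: V = 450.49 × 2477/1158 = 963.60 V.
I_load = 963.60/651 = 1.4802 A, so P_out = 963.60 × 1.4802 = 1426.3 W.
All ideal ⇒ P_in = P_out, so I_supply = 1426.3/415 = 3.44 A.

I_supply ≈ 3.44 A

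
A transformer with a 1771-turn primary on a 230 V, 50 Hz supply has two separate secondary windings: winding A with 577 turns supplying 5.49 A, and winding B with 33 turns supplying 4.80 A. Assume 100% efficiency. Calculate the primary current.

I_p ≈ 1.88 A

V_A = 230 × 577/1771 = 74.935 V; V_B = 230 × 33/1771 = 4.2857 V.
P_out = V_A I_A + V_B I_B = 74.935×5.49 + 4.2857×4.80 = 411.39 + 20.571 = 431.96 W.
Ideal ⇒ P_in = P_out, so I_p = P_out/V_p = 431.96/230 = 1.88 A.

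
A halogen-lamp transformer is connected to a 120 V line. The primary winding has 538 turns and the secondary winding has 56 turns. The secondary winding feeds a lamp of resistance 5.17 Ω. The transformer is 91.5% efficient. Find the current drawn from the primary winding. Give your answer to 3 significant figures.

V_s = 120 × 56/538 = 12.491 V.
I_s = V_s/R = 12.491/5.17 = 2.4160 A.
P_out = V_s I_s = 12.491 × 2.4160 = 30.178 W.
P_in = P_out/η = 30.178/0.915 = 32.981 W.
I_p = P_in/V_p = 32.981/120 = 0.275 A.

I_p ≈ 0.275 A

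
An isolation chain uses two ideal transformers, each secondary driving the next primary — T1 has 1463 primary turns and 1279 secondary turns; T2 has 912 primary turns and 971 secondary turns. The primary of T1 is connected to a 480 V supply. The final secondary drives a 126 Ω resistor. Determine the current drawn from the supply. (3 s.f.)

After T1: V = 480.00 × 1279/1463 = 419.63 V.
After T2: V = 419.63 × 971/912 = 446.78 V.
I_load = 446.78/126 = 3.5459 A, so P_out = 446.78 × 3.5459 = 1584.2 W.
All ideal ⇒ P_in = P_out, so I_supply = 1584.2/480 = 3.30 A.

I_supply ≈ 3.30 A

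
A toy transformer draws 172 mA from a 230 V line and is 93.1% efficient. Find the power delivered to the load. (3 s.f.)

P_out ≈ 36.8 W

P_in = V_p I_p = 230 × 0.172 = 39.560 W.
P_out = η P_in = 0.931 × 39.560 = 36.8 W.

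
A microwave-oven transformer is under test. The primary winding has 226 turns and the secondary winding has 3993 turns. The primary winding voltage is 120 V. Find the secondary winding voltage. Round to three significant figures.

V_s ≈ 2120 V

V_s/V_p = N_s/N_p, so V_s = 120 × 3993/226 = 2120 V.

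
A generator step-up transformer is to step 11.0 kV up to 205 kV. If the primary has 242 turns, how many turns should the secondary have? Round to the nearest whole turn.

N_s = 4510 turns

N_s/N_p = V_s/V_p, so N_s = 242 × 205000/11000 = 4510.0 ≈ 4510 turns.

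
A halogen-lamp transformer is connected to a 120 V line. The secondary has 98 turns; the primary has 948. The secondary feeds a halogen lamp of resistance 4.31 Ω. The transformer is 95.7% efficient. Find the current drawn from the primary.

I_p ≈ 0.311 A

V_s = 120 × 98/948 = 12.405 V.
I_s = V_s/R = 12.405/4.31 = 2.8782 A.
P_out = V_s I_s = 12.405 × 2.8782 = 35.704 W.
P_in = P_out/η = 35.704/0.957 = 37.309 W.
I_p = P_in/V_p = 37.309/120 = 0.311 A.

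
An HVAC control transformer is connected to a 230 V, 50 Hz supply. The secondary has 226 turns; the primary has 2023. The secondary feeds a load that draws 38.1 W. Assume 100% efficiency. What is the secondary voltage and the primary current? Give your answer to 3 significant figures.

V_s ≈ 25.7 V, I_p ≈ 0.166 A

V_s = V_p × N_s/N_p = 230 × 226/2023 = 25.695 V.
I_s = P/V_s = 38.1/25.695 = 1.4828 A.
I_p = I_s × N_s/N_p = 1.4828 × 226/2023 = 0.166 A.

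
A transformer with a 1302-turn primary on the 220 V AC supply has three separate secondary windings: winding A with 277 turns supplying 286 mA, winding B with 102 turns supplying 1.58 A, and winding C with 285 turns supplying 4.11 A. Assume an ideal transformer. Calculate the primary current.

I_p ≈ 1.08 A

V_A = 220 × 277/1302 = 46.805 V; V_B = 220 × 102/1302 = 17.235 V; V_C = 220 × 285/1302 = 48.157 V.
P_out = V_A I_A + V_B I_B + V_C I_C = 46.805×0.286 + 17.235×1.58 + 48.157×4.11 = 13.386 + 27.231 + 197.92 = 238.54 W.
Ideal ⇒ P_in = P_out, so I_p = P_out/V_p = 238.54/220 = 1.08 A.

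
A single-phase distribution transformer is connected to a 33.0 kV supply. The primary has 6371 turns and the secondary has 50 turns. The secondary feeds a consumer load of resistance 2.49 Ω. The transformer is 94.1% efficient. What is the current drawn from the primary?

V_s = 33000 × 50/6371 = 258.99 V.
I_s = V_s/R = 258.99/2.49 = 104.01 A.
P_out = V_s I_s = 258.99 × 104.01 = 26937 W.
P_in = P_out/η = 26937/0.941 = 28626 W.
I_p = P_in/V_p = 28626/33000 = 0.867 A.

I_p ≈ 0.867 A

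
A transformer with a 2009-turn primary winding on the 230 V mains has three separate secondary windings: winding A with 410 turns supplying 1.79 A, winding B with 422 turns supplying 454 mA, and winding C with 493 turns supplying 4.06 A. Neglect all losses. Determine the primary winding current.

V_A = 230 × 410/2009 = 46.939 V; V_B = 230 × 422/2009 = 48.313 V; V_C = 230 × 493/2009 = 56.441 V.
P_out = V_A I_A + V_B I_B + V_C I_C = 46.939×1.79 + 48.313×0.454 + 56.441×4.06 = 84.020 + 21.934 + 229.15 = 335.10 W.
Ideal ⇒ P_in = P_out, so I_p = P_out/V_p = 335.10/230 = 1.46 A.

I_p ≈ 1.46 A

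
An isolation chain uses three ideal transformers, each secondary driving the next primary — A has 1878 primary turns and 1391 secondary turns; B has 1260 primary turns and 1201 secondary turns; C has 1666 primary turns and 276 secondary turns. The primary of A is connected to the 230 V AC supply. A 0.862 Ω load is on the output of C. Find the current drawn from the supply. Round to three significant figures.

I_supply ≈ 3.65 A

After A: V = 230.00 × 1391/1878 = 170.36 V.
After B: V = 170.36 × 1201/1260 = 162.38 V.
After C: V = 162.38 × 276/1666 = 26.901 V.
I_load = 26.901/0.862 = 31.207 A, so P_out = 26.901 × 31.207 = 839.51 W.
All ideal ⇒ P_in = P_out, so I_supply = 839.51/230 = 3.65 A.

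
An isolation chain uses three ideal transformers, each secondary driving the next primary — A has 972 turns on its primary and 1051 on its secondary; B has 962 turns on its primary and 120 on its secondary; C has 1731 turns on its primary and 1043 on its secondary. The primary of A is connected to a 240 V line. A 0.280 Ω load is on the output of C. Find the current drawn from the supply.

I_supply ≈ 5.66 A

Secondary of A: V = 240.00 × 1051/972 = 259.51 V.
Secondary of B: V = 259.51 × 120/962 = 32.371 V.
Secondary of C: V = 32.371 × 1043/1731 = 19.505 V.
I_load = 19.505/0.280 = 69.660 A, so P_out = 19.505 × 69.660 = 1358.7 W.
All ideal ⇒ P_in = P_out, so I_supply = 1358.7/240 = 5.66 A.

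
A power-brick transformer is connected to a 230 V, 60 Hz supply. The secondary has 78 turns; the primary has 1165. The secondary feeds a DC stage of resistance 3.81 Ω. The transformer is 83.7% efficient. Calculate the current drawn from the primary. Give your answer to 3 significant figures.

I_p ≈ 0.323 A

V_s = 230 × 78/1165 = 15.399 V.
I_s = V_s/R = 15.399/3.81 = 4.0418 A.
P_out = V_s I_s = 15.399 × 4.0418 = 62.240 W.
P_in = P_out/η = 62.240/0.837 = 74.361 W.
I_p = P_in/V_p = 74.361/230 = 0.323 A.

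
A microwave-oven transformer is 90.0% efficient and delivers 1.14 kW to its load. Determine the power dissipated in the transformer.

P_in = P_out/η = 1140/0.900 = 1266.67 W.
P_loss = P_in − P_out = 1266.67 − 1140 = 127 W.

P_loss ≈ 127 W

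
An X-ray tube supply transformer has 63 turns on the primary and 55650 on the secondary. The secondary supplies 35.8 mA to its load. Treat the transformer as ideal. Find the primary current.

I_p ≈ 31.6 A

For an ideal transformer I_p/I_s = N_s/N_p, so I_p = 0.0358 × 55650/63 = 31.6 A.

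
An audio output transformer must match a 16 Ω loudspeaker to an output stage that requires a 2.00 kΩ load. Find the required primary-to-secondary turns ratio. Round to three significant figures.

Z_p/Z_s = (N_p/N_s)², so N_p/N_s = √(2000/16) = √125 = 11.2.

N_p/N_s ≈ 11.2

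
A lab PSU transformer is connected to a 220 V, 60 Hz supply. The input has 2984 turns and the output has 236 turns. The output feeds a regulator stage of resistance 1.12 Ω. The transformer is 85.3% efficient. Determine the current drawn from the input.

V_out = 220 × 236/2984 = 17.399 V.
I_out = V_out/R = 17.399/1.12 = 15.535 A.
P_out = V_out I_out = 17.399 × 15.535 = 270.30 W.
P_in = P_out/η = 270.30/0.853 = 316.89 W.
I_in = P_in/V_in = 316.89/220 = 1.44 A.

I_in ≈ 1.44 A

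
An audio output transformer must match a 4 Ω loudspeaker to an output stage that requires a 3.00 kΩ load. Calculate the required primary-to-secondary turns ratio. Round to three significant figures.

N_p/N_s ≈ 27.4

Z_p/Z_s = (N_p/N_s)², so N_p/N_s = √(3000/4) = √750 = 27.4.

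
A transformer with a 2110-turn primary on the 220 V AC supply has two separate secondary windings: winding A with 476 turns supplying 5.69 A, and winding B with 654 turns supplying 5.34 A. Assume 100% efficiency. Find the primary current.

I_p ≈ 2.94 A

V_A = 220 × 476/2110 = 49.630 V; V_B = 220 × 654/2110 = 68.190 V.
P_out = V_A I_A + V_B I_B = 49.630×5.69 + 68.190×5.34 = 282.40 + 364.13 = 646.53 W.
Ideal ⇒ P_in = P_out, so I_p = P_out/V_p = 646.53/220 = 2.94 A.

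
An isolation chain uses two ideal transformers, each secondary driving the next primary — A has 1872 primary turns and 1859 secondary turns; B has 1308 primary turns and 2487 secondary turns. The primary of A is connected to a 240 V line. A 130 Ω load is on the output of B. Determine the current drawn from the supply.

Secondary of A: V = 240.00 × 1859/1872 = 238.33 V.
Secondary of B: V = 238.33 × 2487/1308 = 453.16 V.
I_load = 453.16/130 = 3.4859 A, so P_out = 453.16 × 3.4859 = 1579.7 W.
All ideal ⇒ P_in = P_out, so I_supply = 1579.7/240 = 6.58 A.

I_supply ≈ 6.58 A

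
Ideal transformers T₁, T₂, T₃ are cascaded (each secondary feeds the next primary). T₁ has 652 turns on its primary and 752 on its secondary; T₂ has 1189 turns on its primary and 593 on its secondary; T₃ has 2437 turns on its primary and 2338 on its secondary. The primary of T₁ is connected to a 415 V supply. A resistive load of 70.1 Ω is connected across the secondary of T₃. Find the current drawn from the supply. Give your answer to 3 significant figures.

After T₁: V = 415.00 × 752/652 = 478.65 V.
After T₂: V = 478.65 × 593/1189 = 238.72 V.
After T₃: V = 238.72 × 2338/2437 = 229.02 V.
I_load = 229.02/70.1 = 3.2671 A, so P_out = 229.02 × 3.2671 = 748.24 W.
All ideal ⇒ P_in = P_out, so I_supply = 748.24/415 = 1.80 A.

I_supply ≈ 1.80 A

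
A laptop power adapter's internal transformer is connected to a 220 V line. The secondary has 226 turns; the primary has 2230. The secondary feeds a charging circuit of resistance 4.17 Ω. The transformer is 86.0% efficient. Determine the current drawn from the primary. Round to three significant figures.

V_s = 220 × 226/2230 = 22.296 V.
I_s = V_s/R = 22.296/4.17 = 5.3468 A.
P_out = V_s I_s = 22.296 × 5.3468 = 119.21 W.
P_in = P_out/η = 119.21/0.860 = 138.62 W.
I_p = P_in/V_p = 138.62/220 = 0.630 A.

I_p ≈ 0.630 A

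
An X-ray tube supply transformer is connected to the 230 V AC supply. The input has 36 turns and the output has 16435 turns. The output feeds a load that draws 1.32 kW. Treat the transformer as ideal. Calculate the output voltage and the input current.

V_out = V_in × N_out/N_in = 230 × 16435/36 = 105000 V.
I_out = P/V_out = 1320/105000 = 0.012571 A.
I_in = I_out × N_out/N_in = 0.012571 × 16435/36 = 5.74 A.

V_out ≈ 105000 V, I_in ≈ 5.74 A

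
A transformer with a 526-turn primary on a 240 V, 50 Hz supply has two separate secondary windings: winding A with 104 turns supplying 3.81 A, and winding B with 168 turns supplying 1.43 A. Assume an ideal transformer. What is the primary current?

V_A = 240 × 104/526 = 47.452 V; V_B = 240 × 168/526 = 76.654 V.
P_out = V_A I_A + V_B I_B = 47.452×3.81 + 76.654×1.43 = 180.79 + 109.62 = 290.41 W.
Ideal ⇒ P_in = P_out, so I_p = P_out/V_p = 290.41/240 = 1.21 A.

I_p ≈ 1.21 A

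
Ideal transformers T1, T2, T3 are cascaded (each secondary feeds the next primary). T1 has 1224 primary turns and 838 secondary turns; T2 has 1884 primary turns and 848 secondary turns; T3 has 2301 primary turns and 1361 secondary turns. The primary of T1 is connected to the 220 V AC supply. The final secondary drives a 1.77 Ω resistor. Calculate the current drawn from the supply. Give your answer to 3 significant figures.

I_supply ≈ 4.13 A

After T1: V = 220.00 × 838/1224 = 150.62 V.
After T2: V = 150.62 × 848/1884 = 67.795 V.
After T3: V = 67.795 × 1361/2301 = 40.100 V.
I_load = 40.100/1.77 = 22.655 A, so P_out = 40.100 × 22.655 = 908.47 W.
All ideal ⇒ P_in = P_out, so I_supply = 908.47/220 = 4.13 A.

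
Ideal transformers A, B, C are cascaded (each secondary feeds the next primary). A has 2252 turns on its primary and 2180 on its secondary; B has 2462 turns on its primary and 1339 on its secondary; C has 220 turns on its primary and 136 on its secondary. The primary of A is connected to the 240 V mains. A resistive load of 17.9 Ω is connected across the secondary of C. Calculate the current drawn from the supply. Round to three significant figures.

Secondary of A: V = 240.00 × 2180/2252 = 232.33 V.
Secondary of B: V = 232.33 × 1339/2462 = 126.35 V.
Secondary of C: V = 126.35 × 136/220 = 78.110 V.
I_load = 78.110/17.9 = 4.3637 A, so P_out = 78.110 × 4.3637 = 340.85 W.
All ideal ⇒ P_in = P_out, so I_supply = 340.85/240 = 1.42 A.

I_supply ≈ 1.42 A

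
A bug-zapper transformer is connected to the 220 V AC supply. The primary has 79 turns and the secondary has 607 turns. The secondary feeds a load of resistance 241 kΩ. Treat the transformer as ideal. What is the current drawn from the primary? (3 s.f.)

I_p ≈ 0.0539 A

V_s = V_p × N_s/N_p = 220 × 607/79 = 1690.4 V.
I_s = V_s/R = 1690.4/241000 = 0.0070140 A.
For an ideal transformer I_p N_p = I_s N_s, so I_p = 0.0070140 × 607/79 = 0.0539 A.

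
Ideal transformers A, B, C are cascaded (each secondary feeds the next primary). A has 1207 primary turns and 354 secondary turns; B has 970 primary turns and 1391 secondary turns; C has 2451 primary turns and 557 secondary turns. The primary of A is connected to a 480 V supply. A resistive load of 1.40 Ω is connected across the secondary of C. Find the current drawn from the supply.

I_supply ≈ 3.13 A

Secondary of A: V = 480.00 × 354/1207 = 140.78 V.
Secondary of B: V = 140.78 × 1391/970 = 201.88 V.
Secondary of C: V = 201.88 × 557/2451 = 45.878 V.
I_load = 45.878/1.40 = 32.770 A, so P_out = 45.878 × 32.770 = 1503.4 W.
All ideal ⇒ P_in = P_out, so I_supply = 1503.4/480 = 3.13 A.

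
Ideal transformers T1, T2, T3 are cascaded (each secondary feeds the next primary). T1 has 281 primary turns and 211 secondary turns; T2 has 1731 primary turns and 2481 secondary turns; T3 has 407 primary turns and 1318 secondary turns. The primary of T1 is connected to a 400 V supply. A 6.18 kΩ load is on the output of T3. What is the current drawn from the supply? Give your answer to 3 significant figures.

After T1: V = 400.00 × 211/281 = 300.36 V.
After T2: V = 300.36 × 2481/1731 = 430.49 V.
After T3: V = 430.49 × 1318/407 = 1394.1 V.
I_load = 1394.1/6180 = 0.22558 A, so P_out = 1394.1 × 0.22558 = 314.47 W.
All ideal ⇒ P_in = P_out, so I_supply = 314.47/400 = 0.786 A.

I_supply ≈ 0.786 A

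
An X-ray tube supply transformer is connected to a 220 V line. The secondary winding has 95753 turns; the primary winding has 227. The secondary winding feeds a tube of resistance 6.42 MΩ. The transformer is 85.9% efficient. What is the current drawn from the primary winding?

I_p ≈ 7.10 A

V_s = 220 × 95753/227 = 92800 V.
I_s = V_s/R = 92800/(6.42×10^6) = 0.014455 A.
P_out = V_s I_s = 92800 × 0.014455 = 1341.4 W.
P_in = P_out/η = 1341.4/0.859 = 1561.6 W.
I_p = P_in/V_p = 1561.6/220 = 7.10 A.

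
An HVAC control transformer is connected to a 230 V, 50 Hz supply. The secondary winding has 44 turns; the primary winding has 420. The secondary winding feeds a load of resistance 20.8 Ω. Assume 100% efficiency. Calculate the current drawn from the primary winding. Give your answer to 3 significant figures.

V_s = V_p × N_s/N_p = 230 × 44/420 = 24.095 V.
I_s = V_s/R = 24.095/20.8 = 1.1584 A.
For an ideal transformer I_p N_p = I_s N_s, so I_p = 1.1584 × 44/420 = 0.121 A.

I_p ≈ 0.121 A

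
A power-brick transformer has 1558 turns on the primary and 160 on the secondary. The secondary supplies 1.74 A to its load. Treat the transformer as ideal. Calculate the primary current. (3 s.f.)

For an ideal transformer I_p/I_s = N_s/N_p, so I_p = 1.74 × 160/1558 = 0.179 A.

I_p ≈ 0.179 A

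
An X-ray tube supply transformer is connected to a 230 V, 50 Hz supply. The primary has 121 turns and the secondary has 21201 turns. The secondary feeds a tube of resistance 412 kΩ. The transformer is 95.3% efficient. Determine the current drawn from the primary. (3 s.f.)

I_p ≈ 18.0 A

V_s = 230 × 21201/121 = 40299 V.
I_s = V_s/R = 40299/412000 = 0.097814 A.
P_out = V_s I_s = 40299 × 0.097814 = 3941.9 W.
P_in = P_out/η = 3941.9/0.953 = 4136.3 W.
I_p = P_in/V_p = 4136.3/230 = 18.0 A.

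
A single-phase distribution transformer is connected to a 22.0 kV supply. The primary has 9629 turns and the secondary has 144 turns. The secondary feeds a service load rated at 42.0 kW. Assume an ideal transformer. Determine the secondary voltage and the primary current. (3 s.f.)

V_s ≈ 329 V, I_p ≈ 1.91 A

V_s = V_p × N_s/N_p = 22000 × 144/9629 = 329.01 V.
I_s = P/V_s = 42000/329.01 = 127.66 A.
I_p = I_s × N_s/N_p = 127.66 × 144/9629 = 1.91 A.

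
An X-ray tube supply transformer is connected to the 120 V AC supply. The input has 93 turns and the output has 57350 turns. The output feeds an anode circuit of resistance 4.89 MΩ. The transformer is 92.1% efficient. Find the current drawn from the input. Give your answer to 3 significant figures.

V_out = 120 × 57350/93 = 74000 V.
I_out = V_out/R = 74000/(4.89×10^6) = 0.015133 A.
P_out = V_out I_out = 74000 × 0.015133 = 1119.8 W.
P_in = P_out/η = 1119.8/0.921 = 1215.9 W.
I_in = P_in/V_in = 1215.9/120 = 10.1 A.

I_in ≈ 10.1 A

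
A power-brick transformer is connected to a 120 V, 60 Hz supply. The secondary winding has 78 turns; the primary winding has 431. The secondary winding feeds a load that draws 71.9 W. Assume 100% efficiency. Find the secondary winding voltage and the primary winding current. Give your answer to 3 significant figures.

V_s = V_p × N_s/N_p = 120 × 78/431 = 21.717 V.
I_s = P/V_s = 71.9/21.717 = 3.3108 A.
I_p = I_s × N_s/N_p = 3.3108 × 78/431 = 0.599 A.

V_s ≈ 21.7 V, I_p ≈ 0.599 A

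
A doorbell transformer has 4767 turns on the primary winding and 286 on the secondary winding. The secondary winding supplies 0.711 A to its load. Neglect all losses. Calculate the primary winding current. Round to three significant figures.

For an ideal transformer I_p/I_s = N_s/N_p, so I_p = 0.711 × 286/4767 = 0.0427 A.

I_p ≈ 0.0427 A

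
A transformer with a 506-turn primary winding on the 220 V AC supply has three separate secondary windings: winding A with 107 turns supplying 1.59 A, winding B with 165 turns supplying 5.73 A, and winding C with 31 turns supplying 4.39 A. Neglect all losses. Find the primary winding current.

V_A = 220 × 107/506 = 46.522 V; V_B = 220 × 165/506 = 71.739 V; V_C = 220 × 31/506 = 13.478 V.
P_out = V_A I_A + V_B I_B + V_C I_C = 46.522×1.59 + 71.739×5.73 + 13.478×4.39 = 73.970 + 411.07 + 59.170 = 544.20 W.
Ideal ⇒ P_in = P_out, so I_p = P_out/V_p = 544.20/220 = 2.47 A.

I_p ≈ 2.47 A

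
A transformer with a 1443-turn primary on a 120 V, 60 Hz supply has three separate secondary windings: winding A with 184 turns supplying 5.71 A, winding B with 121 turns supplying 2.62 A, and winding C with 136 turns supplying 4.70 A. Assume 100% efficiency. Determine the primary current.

I_p ≈ 1.39 A

V_A = 120 × 184/1443 = 15.301 V; V_B = 120 × 121/1443 = 10.062 V; V_C = 120 × 136/1443 = 11.310 V.
P_out = V_A I_A + V_B I_B + V_C I_C = 15.301×5.71 + 10.062×2.62 + 11.310×4.70 = 87.371 + 26.363 + 53.156 = 166.89 W.
Ideal ⇒ P_in = P_out, so I_p = P_out/V_p = 166.89/120 = 1.39 A.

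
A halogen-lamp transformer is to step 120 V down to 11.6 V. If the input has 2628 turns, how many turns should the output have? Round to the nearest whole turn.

N_out/N_in = V_out/V_in, so N_out = 2628 × 11.6/120 = 254.0 ≈ 254 turns.

N_out = 254 turns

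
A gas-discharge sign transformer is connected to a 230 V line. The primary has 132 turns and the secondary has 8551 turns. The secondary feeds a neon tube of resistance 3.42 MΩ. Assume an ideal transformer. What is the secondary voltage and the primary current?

V_s = V_p × N_s/N_p = 230 × 8551/132 = 14899 V.
I_s = V_s/R = 14899/(3.42×10^6) = 0.0043566 A.
I_p = I_s × N_s/N_p = 0.0043566 × 8551/132 = 0.282 A.

V_s ≈ 14900 V, I_p ≈ 0.282 A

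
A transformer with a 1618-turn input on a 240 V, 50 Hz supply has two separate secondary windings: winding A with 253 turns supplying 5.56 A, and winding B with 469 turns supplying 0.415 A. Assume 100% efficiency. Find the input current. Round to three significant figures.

V_A = 240 × 253/1618 = 37.528 V; V_B = 240 × 469/1618 = 69.567 V.
P_out = V_A I_A + V_B I_B = 37.528×5.56 + 69.567×0.415 = 208.65 + 28.870 = 237.53 W.
Ideal ⇒ P_in = P_out, so I_in = P_out/V_in = 237.53/240 = 0.990 A.

I_in ≈ 0.990 A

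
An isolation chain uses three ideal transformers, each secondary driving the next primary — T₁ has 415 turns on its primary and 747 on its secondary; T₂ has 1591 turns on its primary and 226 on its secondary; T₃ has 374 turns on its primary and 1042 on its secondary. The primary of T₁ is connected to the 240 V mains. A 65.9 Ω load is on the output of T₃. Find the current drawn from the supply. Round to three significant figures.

After T₁: V = 240.00 × 747/415 = 432.00 V.
After T₂: V = 432.00 × 226/1591 = 61.365 V.
After T₃: V = 61.365 × 1042/374 = 170.97 V.
I_load = 170.97/65.9 = 2.5944 A, so P_out = 170.97 × 2.5944 = 443.56 W.
All ideal ⇒ P_in = P_out, so I_supply = 443.56/240 = 1.85 A.

I_supply ≈ 1.85 A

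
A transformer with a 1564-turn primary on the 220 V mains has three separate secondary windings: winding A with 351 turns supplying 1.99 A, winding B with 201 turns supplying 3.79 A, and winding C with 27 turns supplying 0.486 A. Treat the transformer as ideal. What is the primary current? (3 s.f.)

I_p ≈ 0.942 A

V_A = 220 × 351/1564 = 49.373 V; V_B = 220 × 201/1564 = 28.274 V; V_C = 220 × 27/1564 = 3.7980 V.
P_out = V_A I_A + V_B I_B + V_C I_C = 49.373×1.99 + 28.274×3.79 + 3.7980×0.486 = 98.253 + 107.16 + 1.8458 = 207.26 W.
Ideal ⇒ P_in = P_out, so I_p = P_out/V_p = 207.26/220 = 0.942 A.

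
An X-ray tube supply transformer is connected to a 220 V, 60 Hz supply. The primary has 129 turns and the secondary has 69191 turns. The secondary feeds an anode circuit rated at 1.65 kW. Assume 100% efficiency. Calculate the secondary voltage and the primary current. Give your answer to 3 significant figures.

V_s ≈ 118000 V, I_p ≈ 7.50 A

V_s = V_p × N_s/N_p = 220 × 69191/129 = 118000 V.
I_s = P/V_s = 1650/118000 = 0.013983 A.
I_p = I_s × N_s/N_p = 0.013983 × 69191/129 = 7.50 A.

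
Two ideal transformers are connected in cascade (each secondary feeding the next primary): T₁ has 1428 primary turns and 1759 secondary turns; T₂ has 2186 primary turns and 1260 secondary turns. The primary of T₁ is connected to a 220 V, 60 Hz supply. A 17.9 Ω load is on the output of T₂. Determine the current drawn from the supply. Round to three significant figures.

I_supply ≈ 6.20 A

After T₁: V = 220.00 × 1759/1428 = 270.99 V.
After T₂: V = 270.99 × 1260/2186 = 156.20 V.
I_load = 156.20/17.9 = 8.7263 A, so P_out = 156.20 × 8.7263 = 1363.0 W.
All ideal ⇒ P_in = P_out, so I_supply = 1363.0/220 = 6.20 A.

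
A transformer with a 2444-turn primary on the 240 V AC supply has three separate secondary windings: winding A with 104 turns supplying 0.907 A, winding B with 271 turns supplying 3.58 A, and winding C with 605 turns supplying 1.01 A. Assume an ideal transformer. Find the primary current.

V_A = 240 × 104/2444 = 10.213 V; V_B = 240 × 271/2444 = 26.612 V; V_C = 240 × 605/2444 = 59.411 V.
P_out = V_A I_A + V_B I_B + V_C I_C = 10.213×0.907 + 26.612×3.58 + 59.411×1.01 = 9.2630 + 95.271 + 60.005 = 164.54 W.
Ideal ⇒ P_in = P_out, so I_p = P_out/V_p = 164.54/240 = 0.686 A.

I_p ≈ 0.686 A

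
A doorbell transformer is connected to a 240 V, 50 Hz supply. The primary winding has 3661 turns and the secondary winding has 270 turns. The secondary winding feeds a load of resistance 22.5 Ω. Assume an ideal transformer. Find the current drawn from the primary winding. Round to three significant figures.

I_p ≈ 0.0580 A

V_s = V_p × N_s/N_p = 240 × 270/3661 = 17.700 V.
I_s = V_s/R = 17.700/22.5 = 0.78667 A.
For an ideal transformer I_p N_p = I_s N_s, so I_p = 0.78667 × 270/3661 = 0.0580 A.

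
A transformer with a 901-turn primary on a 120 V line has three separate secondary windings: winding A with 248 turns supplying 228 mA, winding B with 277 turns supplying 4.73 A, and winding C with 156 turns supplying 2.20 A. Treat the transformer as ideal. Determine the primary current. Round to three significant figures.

I_p ≈ 1.90 A

V_A = 120 × 248/901 = 33.030 V; V_B = 120 × 277/901 = 36.892 V; V_C = 120 × 156/901 = 20.777 V.
P_out = V_A I_A + V_B I_B + V_C I_C = 33.030×0.228 + 36.892×4.73 + 20.777×2.20 = 7.5308 + 174.50 + 45.709 = 227.74 W.
Ideal ⇒ P_in = P_out, so I_p = P_out/V_p = 227.74/120 = 1.90 A.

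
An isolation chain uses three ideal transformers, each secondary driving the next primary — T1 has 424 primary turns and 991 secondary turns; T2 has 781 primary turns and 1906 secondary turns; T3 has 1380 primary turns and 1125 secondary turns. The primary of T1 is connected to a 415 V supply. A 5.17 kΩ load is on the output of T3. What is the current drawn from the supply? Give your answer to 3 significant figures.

I_supply ≈ 1.74 A

Secondary of T1: V = 415.00 × 991/424 = 969.96 V.
Secondary of T2: V = 969.96 × 1906/781 = 2367.2 V.
Secondary of T3: V = 2367.2 × 1125/1380 = 1929.8 V.
I_load = 1929.8/5170 = 0.37326 A, so P_out = 1929.8 × 0.37326 = 720.30 W.
All ideal ⇒ P_in = P_out, so I_supply = 720.30/415 = 1.74 A.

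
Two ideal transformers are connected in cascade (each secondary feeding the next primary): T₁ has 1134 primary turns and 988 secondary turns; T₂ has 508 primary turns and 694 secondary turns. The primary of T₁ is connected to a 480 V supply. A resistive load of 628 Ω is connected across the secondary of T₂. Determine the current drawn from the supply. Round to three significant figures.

After T₁: V = 480.00 × 988/1134 = 418.20 V.
After T₂: V = 418.20 × 694/508 = 571.32 V.
I_load = 571.32/628 = 0.90975 A, so P_out = 571.32 × 0.90975 = 519.76 W.
All ideal ⇒ P_in = P_out, so I_supply = 519.76/480 = 1.08 A.

I_supply ≈ 1.08 A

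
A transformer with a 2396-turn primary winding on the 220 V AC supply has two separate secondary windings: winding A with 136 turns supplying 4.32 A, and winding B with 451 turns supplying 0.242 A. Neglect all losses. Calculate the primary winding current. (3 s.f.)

I_p ≈ 0.291 A

V_A = 220 × 136/2396 = 12.487 V; V_B = 220 × 451/2396 = 41.411 V.
P_out = V_A I_A + V_B I_B = 12.487×4.32 + 41.411×0.242 = 53.946 + 10.021 = 63.967 W.
Ideal ⇒ P_in = P_out, so I_p = P_out/V_p = 63.967/220 = 0.291 A.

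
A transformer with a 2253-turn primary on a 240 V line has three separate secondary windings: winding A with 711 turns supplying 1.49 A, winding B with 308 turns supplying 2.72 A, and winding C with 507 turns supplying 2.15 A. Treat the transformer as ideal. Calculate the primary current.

I_p ≈ 1.33 A

V_A = 240 × 711/2253 = 75.739 V; V_B = 240 × 308/2253 = 32.810 V; V_C = 240 × 507/2253 = 54.008 V.
P_out = V_A I_A + V_B I_B + V_C I_C = 75.739×1.49 + 32.810×2.72 + 54.008×2.15 = 112.85 + 89.242 + 116.12 = 318.21 W.
Ideal ⇒ P_in = P_out, so I_p = P_out/V_p = 318.21/240 = 1.33 A.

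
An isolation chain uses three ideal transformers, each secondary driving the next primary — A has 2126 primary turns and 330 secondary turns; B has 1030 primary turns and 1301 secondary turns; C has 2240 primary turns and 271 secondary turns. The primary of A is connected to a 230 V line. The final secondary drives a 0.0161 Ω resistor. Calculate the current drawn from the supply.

I_supply ≈ 8.04 A

After A: V = 230.00 × 330/2126 = 35.701 V.
After B: V = 35.701 × 1301/1030 = 45.094 V.
After C: V = 45.094 × 271/2240 = 5.4556 V.
I_load = 5.4556/0.0161 = 338.86 A, so P_out = 5.4556 × 338.86 = 1848.6 W.
All ideal ⇒ P_in = P_out, so I_supply = 1848.6/230 = 8.04 A.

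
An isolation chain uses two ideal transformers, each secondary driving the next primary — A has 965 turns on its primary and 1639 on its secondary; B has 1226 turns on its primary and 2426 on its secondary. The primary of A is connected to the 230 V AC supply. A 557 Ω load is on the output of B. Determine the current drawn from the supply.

I_supply ≈ 4.66 A

Secondary of A: V = 230.00 × 1639/965 = 390.64 V.
Secondary of B: V = 390.64 × 2426/1226 = 773.00 V.
I_load = 773.00/557 = 1.3878 A, so P_out = 773.00 × 1.3878 = 1072.8 W.
All ideal ⇒ P_in = P_out, so I_supply = 1072.8/230 = 4.66 A.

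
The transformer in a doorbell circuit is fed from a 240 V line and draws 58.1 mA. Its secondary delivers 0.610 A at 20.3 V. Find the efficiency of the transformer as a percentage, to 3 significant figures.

η ≈ 88.8%

P_in = 240 × 0.0581 = 13.9440 W.
P_out = 20.3 × 0.610 = 12.3830 W.
η = P_out/P_in = 12.3830/13.9440 = 0.888.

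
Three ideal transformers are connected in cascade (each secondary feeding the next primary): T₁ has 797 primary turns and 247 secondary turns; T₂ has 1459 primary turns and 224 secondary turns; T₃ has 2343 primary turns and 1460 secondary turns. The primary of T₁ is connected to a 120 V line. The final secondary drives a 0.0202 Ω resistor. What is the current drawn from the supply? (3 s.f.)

I_supply ≈ 5.22 A

After T₁: V = 120.00 × 247/797 = 37.189 V.
After T₂: V = 37.189 × 224/1459 = 5.7097 V.
After T₃: V = 5.7097 × 1460/2343 = 3.5579 V.
I_load = 3.5579/0.0202 = 176.13 A, so P_out = 3.5579 × 176.13 = 626.66 W.
All ideal ⇒ P_in = P_out, so I_supply = 626.66/120 = 5.22 A.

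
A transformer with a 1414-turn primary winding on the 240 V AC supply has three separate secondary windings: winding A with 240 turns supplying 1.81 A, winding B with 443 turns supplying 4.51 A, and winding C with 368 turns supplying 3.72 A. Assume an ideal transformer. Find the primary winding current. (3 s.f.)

V_A = 240 × 240/1414 = 40.736 V; V_B = 240 × 443/1414 = 75.191 V; V_C = 240 × 368/1414 = 62.461 V.
P_out = V_A I_A + V_B I_B + V_C I_C = 40.736×1.81 + 75.191×4.51 + 62.461×3.72 = 73.731 + 339.11 + 232.36 = 645.20 W.
Ideal ⇒ P_in = P_out, so I_p = P_out/V_p = 645.20/240 = 2.69 A.

I_p ≈ 2.69 A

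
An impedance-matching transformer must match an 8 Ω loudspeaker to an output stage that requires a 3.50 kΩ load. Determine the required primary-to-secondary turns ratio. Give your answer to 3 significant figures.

N_p/N_s ≈ 20.9

Z_p/Z_s = (N_p/N_s)², so N_p/N_s = √(3500/8) = √438 = 20.9.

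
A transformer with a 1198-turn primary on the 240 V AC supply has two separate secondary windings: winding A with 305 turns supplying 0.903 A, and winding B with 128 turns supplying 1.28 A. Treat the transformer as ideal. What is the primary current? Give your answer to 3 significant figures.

V_A = 240 × 305/1198 = 61.102 V; V_B = 240 × 128/1198 = 25.643 V.
P_out = V_A I_A + V_B I_B = 61.102×0.903 + 25.643×1.28 = 55.175 + 32.823 = 87.998 W.
Ideal ⇒ P_in = P_out, so I_p = P_out/V_p = 87.998/240 = 0.367 A.

I_p ≈ 0.367 A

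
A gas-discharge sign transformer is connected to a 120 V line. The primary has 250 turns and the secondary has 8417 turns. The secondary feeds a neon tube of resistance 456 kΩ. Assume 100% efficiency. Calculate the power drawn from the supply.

P ≈ 35.8 W

V_s = V_p × N_s/N_p = 120 × 8417/250 = 4040.2 V.
I_s = V_s/R = 4040.2/456000 = 0.0088600 A.
I_p = I_s × N_s/N_p = 0.0088600 × 8417/250 = 0.29830 A.
P = V_p I_p = 120 × 0.29830 = 35.8 W.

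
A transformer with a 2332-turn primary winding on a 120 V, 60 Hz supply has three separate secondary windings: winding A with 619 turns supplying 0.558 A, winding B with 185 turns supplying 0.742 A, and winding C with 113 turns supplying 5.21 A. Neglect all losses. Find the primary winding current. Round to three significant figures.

V_A = 120 × 619/2332 = 31.852 V; V_B = 120 × 185/2332 = 9.5197 V; V_C = 120 × 113/2332 = 5.8148 V.
P_out = V_A I_A + V_B I_B + V_C I_C = 31.852×0.558 + 9.5197×0.742 + 5.8148×5.21 = 17.774 + 7.0636 + 30.295 = 55.132 W.
Ideal ⇒ P_in = P_out, so I_p = P_out/V_p = 55.132/120 = 0.459 A.

I_p ≈ 0.459 A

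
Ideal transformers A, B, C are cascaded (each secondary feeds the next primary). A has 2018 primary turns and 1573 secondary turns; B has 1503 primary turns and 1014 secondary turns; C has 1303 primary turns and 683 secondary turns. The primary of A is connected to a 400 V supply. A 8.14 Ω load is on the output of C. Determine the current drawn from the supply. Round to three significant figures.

After A: V = 400.00 × 1573/2018 = 311.79 V.
After B: V = 311.79 × 1014/1503 = 210.35 V.
After C: V = 210.35 × 683/1303 = 110.26 V.
I_load = 110.26/8.14 = 13.546 A, so P_out = 110.26 × 13.546 = 1493.6 W.
All ideal ⇒ P_in = P_out, so I_supply = 1493.6/400 = 3.73 A.

I_supply ≈ 3.73 A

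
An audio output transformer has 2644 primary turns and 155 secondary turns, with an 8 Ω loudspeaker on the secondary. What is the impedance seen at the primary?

Z_p ≈ 2330 Ω

Z_p = (N_p/N_s)² × Z_s = (2644/155)² × 8 = 2330 Ω.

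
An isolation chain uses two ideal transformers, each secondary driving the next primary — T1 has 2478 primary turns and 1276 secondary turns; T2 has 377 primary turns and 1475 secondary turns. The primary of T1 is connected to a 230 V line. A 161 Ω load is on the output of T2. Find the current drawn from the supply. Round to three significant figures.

Secondary of T1: V = 230.00 × 1276/2478 = 118.43 V.
Secondary of T2: V = 118.43 × 1475/377 = 463.37 V.
I_load = 463.37/161 = 2.8781 A, so P_out = 463.37 × 2.8781 = 1333.6 W.
All ideal ⇒ P_in = P_out, so I_supply = 1333.6/230 = 5.80 A.

I_supply ≈ 5.80 A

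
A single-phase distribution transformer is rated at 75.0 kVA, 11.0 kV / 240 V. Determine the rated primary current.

I_p = S/V_p = 75000/11000 = 6.82 A.

I_p ≈ 6.82 A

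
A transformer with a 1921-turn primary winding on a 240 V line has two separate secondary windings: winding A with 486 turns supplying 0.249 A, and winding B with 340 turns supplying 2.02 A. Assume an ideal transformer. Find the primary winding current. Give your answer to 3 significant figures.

V_A = 240 × 486/1921 = 60.718 V; V_B = 240 × 340/1921 = 42.478 V.
P_out = V_A I_A + V_B I_B = 60.718×0.249 + 42.478×2.02 = 15.119 + 85.805 = 100.92 W.
Ideal ⇒ P_in = P_out, so I_p = P_out/V_p = 100.92/240 = 0.421 A.

I_p ≈ 0.421 A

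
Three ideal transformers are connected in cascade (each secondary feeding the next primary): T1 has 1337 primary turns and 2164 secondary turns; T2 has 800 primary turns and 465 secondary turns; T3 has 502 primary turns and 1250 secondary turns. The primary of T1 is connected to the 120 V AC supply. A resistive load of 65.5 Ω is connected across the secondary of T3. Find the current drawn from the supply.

I_supply ≈ 10.1 A

After T1: V = 120.00 × 2164/1337 = 194.23 V.
After T2: V = 194.23 × 465/800 = 112.89 V.
After T3: V = 112.89 × 1250/502 = 281.11 V.
I_load = 281.11/65.5 = 4.2918 A, so P_out = 281.11 × 4.2918 = 1206.5 W.
All ideal ⇒ P_in = P_out, so I_supply = 1206.5/120 = 10.1 A.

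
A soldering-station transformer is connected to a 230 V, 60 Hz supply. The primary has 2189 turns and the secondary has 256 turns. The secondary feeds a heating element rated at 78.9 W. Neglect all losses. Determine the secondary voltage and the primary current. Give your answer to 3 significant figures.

V_s ≈ 26.9 V, I_p ≈ 0.343 A

V_s = V_p × N_s/N_p = 230 × 256/2189 = 26.898 V.
I_s = P/V_s = 78.9/26.898 = 2.9333 A.
I_p = I_s × N_s/N_p = 2.9333 × 256/2189 = 0.343 A.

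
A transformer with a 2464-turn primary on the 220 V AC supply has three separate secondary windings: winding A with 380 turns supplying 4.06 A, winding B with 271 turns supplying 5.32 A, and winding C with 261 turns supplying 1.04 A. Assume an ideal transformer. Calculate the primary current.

V_A = 220 × 380/2464 = 33.929 V; V_B = 220 × 271/2464 = 24.196 V; V_C = 220 × 261/2464 = 23.304 V.
P_out = V_A I_A + V_B I_B + V_C I_C = 33.929×4.06 + 24.196×5.32 + 23.304×1.04 = 137.75 + 128.73 + 24.236 = 290.71 W.
Ideal ⇒ P_in = P_out, so I_p = P_out/V_p = 290.71/220 = 1.32 A.

I_p ≈ 1.32 A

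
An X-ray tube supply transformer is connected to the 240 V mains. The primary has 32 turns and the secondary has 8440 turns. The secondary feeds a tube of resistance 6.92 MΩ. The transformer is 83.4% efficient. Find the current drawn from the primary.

I_p ≈ 2.89 A

V_s = 240 × 8440/32 = 63300 V.
I_s = V_s/R = 63300/(6.92×10^6) = 0.0091474 A.
P_out = V_s I_s = 63300 × 0.0091474 = 579.03 W.
P_in = P_out/η = 579.03/0.834 = 694.28 W.
I_p = P_in/V_p = 694.28/240 = 2.89 A.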